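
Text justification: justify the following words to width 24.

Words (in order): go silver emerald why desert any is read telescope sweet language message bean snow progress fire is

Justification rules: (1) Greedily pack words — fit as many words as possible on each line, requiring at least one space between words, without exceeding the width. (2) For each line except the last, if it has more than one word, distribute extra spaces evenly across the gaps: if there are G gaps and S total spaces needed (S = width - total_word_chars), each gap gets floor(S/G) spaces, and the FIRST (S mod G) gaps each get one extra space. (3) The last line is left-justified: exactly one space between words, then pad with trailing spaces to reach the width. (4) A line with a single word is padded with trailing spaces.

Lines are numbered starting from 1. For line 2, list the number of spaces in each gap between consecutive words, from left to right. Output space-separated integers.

Answer: 3 3 3

Derivation:
Line 1: ['go', 'silver', 'emerald', 'why'] (min_width=21, slack=3)
Line 2: ['desert', 'any', 'is', 'read'] (min_width=18, slack=6)
Line 3: ['telescope', 'sweet', 'language'] (min_width=24, slack=0)
Line 4: ['message', 'bean', 'snow'] (min_width=17, slack=7)
Line 5: ['progress', 'fire', 'is'] (min_width=16, slack=8)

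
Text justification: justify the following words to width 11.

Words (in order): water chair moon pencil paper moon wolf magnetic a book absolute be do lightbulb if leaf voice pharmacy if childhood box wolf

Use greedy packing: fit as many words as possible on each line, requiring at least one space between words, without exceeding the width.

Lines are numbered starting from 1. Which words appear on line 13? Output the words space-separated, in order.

Line 1: ['water', 'chair'] (min_width=11, slack=0)
Line 2: ['moon', 'pencil'] (min_width=11, slack=0)
Line 3: ['paper', 'moon'] (min_width=10, slack=1)
Line 4: ['wolf'] (min_width=4, slack=7)
Line 5: ['magnetic', 'a'] (min_width=10, slack=1)
Line 6: ['book'] (min_width=4, slack=7)
Line 7: ['absolute', 'be'] (min_width=11, slack=0)
Line 8: ['do'] (min_width=2, slack=9)
Line 9: ['lightbulb'] (min_width=9, slack=2)
Line 10: ['if', 'leaf'] (min_width=7, slack=4)
Line 11: ['voice'] (min_width=5, slack=6)
Line 12: ['pharmacy', 'if'] (min_width=11, slack=0)
Line 13: ['childhood'] (min_width=9, slack=2)
Line 14: ['box', 'wolf'] (min_width=8, slack=3)

Answer: childhood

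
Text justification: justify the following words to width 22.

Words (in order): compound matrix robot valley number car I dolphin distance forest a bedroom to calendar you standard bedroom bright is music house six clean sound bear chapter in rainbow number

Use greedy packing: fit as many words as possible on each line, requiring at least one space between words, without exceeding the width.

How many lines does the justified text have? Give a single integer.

Answer: 9

Derivation:
Line 1: ['compound', 'matrix', 'robot'] (min_width=21, slack=1)
Line 2: ['valley', 'number', 'car', 'I'] (min_width=19, slack=3)
Line 3: ['dolphin', 'distance'] (min_width=16, slack=6)
Line 4: ['forest', 'a', 'bedroom', 'to'] (min_width=19, slack=3)
Line 5: ['calendar', 'you', 'standard'] (min_width=21, slack=1)
Line 6: ['bedroom', 'bright', 'is'] (min_width=17, slack=5)
Line 7: ['music', 'house', 'six', 'clean'] (min_width=21, slack=1)
Line 8: ['sound', 'bear', 'chapter', 'in'] (min_width=21, slack=1)
Line 9: ['rainbow', 'number'] (min_width=14, slack=8)
Total lines: 9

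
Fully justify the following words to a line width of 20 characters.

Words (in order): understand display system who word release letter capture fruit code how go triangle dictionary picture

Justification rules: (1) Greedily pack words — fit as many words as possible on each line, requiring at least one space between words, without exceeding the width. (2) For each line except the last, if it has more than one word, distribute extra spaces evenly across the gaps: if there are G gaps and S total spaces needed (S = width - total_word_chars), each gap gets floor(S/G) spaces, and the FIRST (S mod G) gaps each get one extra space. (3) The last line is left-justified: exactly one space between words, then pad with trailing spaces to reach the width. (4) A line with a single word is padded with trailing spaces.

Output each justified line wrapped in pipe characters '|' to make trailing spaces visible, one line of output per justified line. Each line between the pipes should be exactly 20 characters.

Line 1: ['understand', 'display'] (min_width=18, slack=2)
Line 2: ['system', 'who', 'word'] (min_width=15, slack=5)
Line 3: ['release', 'letter'] (min_width=14, slack=6)
Line 4: ['capture', 'fruit', 'code'] (min_width=18, slack=2)
Line 5: ['how', 'go', 'triangle'] (min_width=15, slack=5)
Line 6: ['dictionary', 'picture'] (min_width=18, slack=2)

Answer: |understand   display|
|system    who   word|
|release       letter|
|capture  fruit  code|
|how    go   triangle|
|dictionary picture  |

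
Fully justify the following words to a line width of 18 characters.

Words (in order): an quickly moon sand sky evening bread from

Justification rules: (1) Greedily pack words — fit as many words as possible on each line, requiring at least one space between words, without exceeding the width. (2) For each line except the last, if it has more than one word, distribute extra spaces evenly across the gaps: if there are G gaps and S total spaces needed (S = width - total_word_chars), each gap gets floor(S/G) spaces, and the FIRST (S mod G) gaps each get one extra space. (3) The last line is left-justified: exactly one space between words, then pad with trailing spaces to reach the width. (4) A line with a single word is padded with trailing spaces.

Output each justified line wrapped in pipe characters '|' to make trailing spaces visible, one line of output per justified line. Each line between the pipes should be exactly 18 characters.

Answer: |an   quickly  moon|
|sand  sky  evening|
|bread from        |

Derivation:
Line 1: ['an', 'quickly', 'moon'] (min_width=15, slack=3)
Line 2: ['sand', 'sky', 'evening'] (min_width=16, slack=2)
Line 3: ['bread', 'from'] (min_width=10, slack=8)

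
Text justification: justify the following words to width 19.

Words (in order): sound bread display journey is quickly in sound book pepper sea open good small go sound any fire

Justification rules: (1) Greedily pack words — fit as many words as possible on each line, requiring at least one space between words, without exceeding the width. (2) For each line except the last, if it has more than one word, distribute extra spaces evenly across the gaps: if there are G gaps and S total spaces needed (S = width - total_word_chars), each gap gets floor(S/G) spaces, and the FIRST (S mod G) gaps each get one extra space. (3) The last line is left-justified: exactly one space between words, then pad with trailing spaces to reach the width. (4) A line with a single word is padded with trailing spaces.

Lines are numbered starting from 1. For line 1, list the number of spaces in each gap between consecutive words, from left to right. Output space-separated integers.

Line 1: ['sound', 'bread', 'display'] (min_width=19, slack=0)
Line 2: ['journey', 'is', 'quickly'] (min_width=18, slack=1)
Line 3: ['in', 'sound', 'book'] (min_width=13, slack=6)
Line 4: ['pepper', 'sea', 'open'] (min_width=15, slack=4)
Line 5: ['good', 'small', 'go', 'sound'] (min_width=19, slack=0)
Line 6: ['any', 'fire'] (min_width=8, slack=11)

Answer: 1 1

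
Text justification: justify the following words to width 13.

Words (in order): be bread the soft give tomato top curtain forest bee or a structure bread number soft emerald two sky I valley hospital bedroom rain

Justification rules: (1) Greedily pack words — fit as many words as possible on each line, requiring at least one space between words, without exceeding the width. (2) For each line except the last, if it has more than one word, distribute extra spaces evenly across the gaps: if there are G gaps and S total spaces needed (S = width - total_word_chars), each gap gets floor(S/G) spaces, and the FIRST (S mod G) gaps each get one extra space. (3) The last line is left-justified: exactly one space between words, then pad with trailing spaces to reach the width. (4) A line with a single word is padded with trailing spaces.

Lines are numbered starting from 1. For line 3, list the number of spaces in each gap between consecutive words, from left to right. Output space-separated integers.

Answer: 4

Derivation:
Line 1: ['be', 'bread', 'the'] (min_width=12, slack=1)
Line 2: ['soft', 'give'] (min_width=9, slack=4)
Line 3: ['tomato', 'top'] (min_width=10, slack=3)
Line 4: ['curtain'] (min_width=7, slack=6)
Line 5: ['forest', 'bee', 'or'] (min_width=13, slack=0)
Line 6: ['a', 'structure'] (min_width=11, slack=2)
Line 7: ['bread', 'number'] (min_width=12, slack=1)
Line 8: ['soft', 'emerald'] (min_width=12, slack=1)
Line 9: ['two', 'sky', 'I'] (min_width=9, slack=4)
Line 10: ['valley'] (min_width=6, slack=7)
Line 11: ['hospital'] (min_width=8, slack=5)
Line 12: ['bedroom', 'rain'] (min_width=12, slack=1)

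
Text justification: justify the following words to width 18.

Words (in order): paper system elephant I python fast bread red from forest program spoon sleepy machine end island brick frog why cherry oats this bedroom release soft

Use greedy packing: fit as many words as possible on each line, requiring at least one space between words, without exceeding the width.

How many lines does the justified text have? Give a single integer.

Line 1: ['paper', 'system'] (min_width=12, slack=6)
Line 2: ['elephant', 'I', 'python'] (min_width=17, slack=1)
Line 3: ['fast', 'bread', 'red'] (min_width=14, slack=4)
Line 4: ['from', 'forest'] (min_width=11, slack=7)
Line 5: ['program', 'spoon'] (min_width=13, slack=5)
Line 6: ['sleepy', 'machine', 'end'] (min_width=18, slack=0)
Line 7: ['island', 'brick', 'frog'] (min_width=17, slack=1)
Line 8: ['why', 'cherry', 'oats'] (min_width=15, slack=3)
Line 9: ['this', 'bedroom'] (min_width=12, slack=6)
Line 10: ['release', 'soft'] (min_width=12, slack=6)
Total lines: 10

Answer: 10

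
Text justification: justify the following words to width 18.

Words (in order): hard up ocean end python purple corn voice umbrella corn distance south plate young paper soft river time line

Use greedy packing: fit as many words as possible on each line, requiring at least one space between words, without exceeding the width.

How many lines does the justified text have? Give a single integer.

Line 1: ['hard', 'up', 'ocean', 'end'] (min_width=17, slack=1)
Line 2: ['python', 'purple', 'corn'] (min_width=18, slack=0)
Line 3: ['voice', 'umbrella'] (min_width=14, slack=4)
Line 4: ['corn', 'distance'] (min_width=13, slack=5)
Line 5: ['south', 'plate', 'young'] (min_width=17, slack=1)
Line 6: ['paper', 'soft', 'river'] (min_width=16, slack=2)
Line 7: ['time', 'line'] (min_width=9, slack=9)
Total lines: 7

Answer: 7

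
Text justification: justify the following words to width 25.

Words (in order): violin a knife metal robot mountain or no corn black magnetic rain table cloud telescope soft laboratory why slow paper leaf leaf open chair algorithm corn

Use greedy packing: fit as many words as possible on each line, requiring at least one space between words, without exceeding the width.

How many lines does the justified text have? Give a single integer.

Answer: 7

Derivation:
Line 1: ['violin', 'a', 'knife', 'metal'] (min_width=20, slack=5)
Line 2: ['robot', 'mountain', 'or', 'no', 'corn'] (min_width=25, slack=0)
Line 3: ['black', 'magnetic', 'rain', 'table'] (min_width=25, slack=0)
Line 4: ['cloud', 'telescope', 'soft'] (min_width=20, slack=5)
Line 5: ['laboratory', 'why', 'slow', 'paper'] (min_width=25, slack=0)
Line 6: ['leaf', 'leaf', 'open', 'chair'] (min_width=20, slack=5)
Line 7: ['algorithm', 'corn'] (min_width=14, slack=11)
Total lines: 7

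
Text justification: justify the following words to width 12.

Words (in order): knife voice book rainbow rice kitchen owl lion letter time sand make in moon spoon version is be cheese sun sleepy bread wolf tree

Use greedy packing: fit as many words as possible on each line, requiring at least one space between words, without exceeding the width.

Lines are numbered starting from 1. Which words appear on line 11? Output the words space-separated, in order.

Answer: bread wolf

Derivation:
Line 1: ['knife', 'voice'] (min_width=11, slack=1)
Line 2: ['book', 'rainbow'] (min_width=12, slack=0)
Line 3: ['rice', 'kitchen'] (min_width=12, slack=0)
Line 4: ['owl', 'lion'] (min_width=8, slack=4)
Line 5: ['letter', 'time'] (min_width=11, slack=1)
Line 6: ['sand', 'make', 'in'] (min_width=12, slack=0)
Line 7: ['moon', 'spoon'] (min_width=10, slack=2)
Line 8: ['version', 'is'] (min_width=10, slack=2)
Line 9: ['be', 'cheese'] (min_width=9, slack=3)
Line 10: ['sun', 'sleepy'] (min_width=10, slack=2)
Line 11: ['bread', 'wolf'] (min_width=10, slack=2)
Line 12: ['tree'] (min_width=4, slack=8)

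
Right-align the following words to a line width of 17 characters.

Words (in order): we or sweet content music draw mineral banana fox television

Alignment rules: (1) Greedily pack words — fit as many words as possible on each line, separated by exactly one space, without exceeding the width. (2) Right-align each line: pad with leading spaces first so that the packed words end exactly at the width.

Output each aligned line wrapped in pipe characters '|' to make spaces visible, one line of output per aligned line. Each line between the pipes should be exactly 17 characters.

Line 1: ['we', 'or', 'sweet'] (min_width=11, slack=6)
Line 2: ['content', 'music'] (min_width=13, slack=4)
Line 3: ['draw', 'mineral'] (min_width=12, slack=5)
Line 4: ['banana', 'fox'] (min_width=10, slack=7)
Line 5: ['television'] (min_width=10, slack=7)

Answer: |      we or sweet|
|    content music|
|     draw mineral|
|       banana fox|
|       television|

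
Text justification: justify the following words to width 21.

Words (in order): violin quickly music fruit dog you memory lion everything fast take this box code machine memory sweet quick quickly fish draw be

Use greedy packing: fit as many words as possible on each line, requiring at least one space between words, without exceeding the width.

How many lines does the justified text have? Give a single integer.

Line 1: ['violin', 'quickly', 'music'] (min_width=20, slack=1)
Line 2: ['fruit', 'dog', 'you', 'memory'] (min_width=20, slack=1)
Line 3: ['lion', 'everything', 'fast'] (min_width=20, slack=1)
Line 4: ['take', 'this', 'box', 'code'] (min_width=18, slack=3)
Line 5: ['machine', 'memory', 'sweet'] (min_width=20, slack=1)
Line 6: ['quick', 'quickly', 'fish'] (min_width=18, slack=3)
Line 7: ['draw', 'be'] (min_width=7, slack=14)
Total lines: 7

Answer: 7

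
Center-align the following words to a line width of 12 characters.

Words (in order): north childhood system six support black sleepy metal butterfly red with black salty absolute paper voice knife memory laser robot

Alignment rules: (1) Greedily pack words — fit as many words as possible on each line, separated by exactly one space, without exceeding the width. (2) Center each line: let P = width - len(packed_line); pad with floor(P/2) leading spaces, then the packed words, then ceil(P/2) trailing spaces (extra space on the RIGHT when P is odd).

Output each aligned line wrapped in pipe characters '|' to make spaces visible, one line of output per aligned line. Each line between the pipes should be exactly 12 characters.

Answer: |   north    |
| childhood  |
| system six |
|  support   |
|black sleepy|
|   metal    |
| butterfly  |
|  red with  |
|black salty |
|  absolute  |
|paper voice |
|knife memory|
|laser robot |

Derivation:
Line 1: ['north'] (min_width=5, slack=7)
Line 2: ['childhood'] (min_width=9, slack=3)
Line 3: ['system', 'six'] (min_width=10, slack=2)
Line 4: ['support'] (min_width=7, slack=5)
Line 5: ['black', 'sleepy'] (min_width=12, slack=0)
Line 6: ['metal'] (min_width=5, slack=7)
Line 7: ['butterfly'] (min_width=9, slack=3)
Line 8: ['red', 'with'] (min_width=8, slack=4)
Line 9: ['black', 'salty'] (min_width=11, slack=1)
Line 10: ['absolute'] (min_width=8, slack=4)
Line 11: ['paper', 'voice'] (min_width=11, slack=1)
Line 12: ['knife', 'memory'] (min_width=12, slack=0)
Line 13: ['laser', 'robot'] (min_width=11, slack=1)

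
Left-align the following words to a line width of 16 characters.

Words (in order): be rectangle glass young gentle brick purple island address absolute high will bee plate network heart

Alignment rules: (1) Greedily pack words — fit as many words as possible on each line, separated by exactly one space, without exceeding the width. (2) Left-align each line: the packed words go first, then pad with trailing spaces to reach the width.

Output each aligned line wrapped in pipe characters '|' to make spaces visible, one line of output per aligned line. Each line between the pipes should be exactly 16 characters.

Answer: |be rectangle    |
|glass young     |
|gentle brick    |
|purple island   |
|address absolute|
|high will bee   |
|plate network   |
|heart           |

Derivation:
Line 1: ['be', 'rectangle'] (min_width=12, slack=4)
Line 2: ['glass', 'young'] (min_width=11, slack=5)
Line 3: ['gentle', 'brick'] (min_width=12, slack=4)
Line 4: ['purple', 'island'] (min_width=13, slack=3)
Line 5: ['address', 'absolute'] (min_width=16, slack=0)
Line 6: ['high', 'will', 'bee'] (min_width=13, slack=3)
Line 7: ['plate', 'network'] (min_width=13, slack=3)
Line 8: ['heart'] (min_width=5, slack=11)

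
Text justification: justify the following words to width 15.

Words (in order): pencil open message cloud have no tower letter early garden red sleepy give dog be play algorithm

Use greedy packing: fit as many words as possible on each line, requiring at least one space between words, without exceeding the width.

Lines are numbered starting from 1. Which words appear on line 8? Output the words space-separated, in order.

Answer: algorithm

Derivation:
Line 1: ['pencil', 'open'] (min_width=11, slack=4)
Line 2: ['message', 'cloud'] (min_width=13, slack=2)
Line 3: ['have', 'no', 'tower'] (min_width=13, slack=2)
Line 4: ['letter', 'early'] (min_width=12, slack=3)
Line 5: ['garden', 'red'] (min_width=10, slack=5)
Line 6: ['sleepy', 'give', 'dog'] (min_width=15, slack=0)
Line 7: ['be', 'play'] (min_width=7, slack=8)
Line 8: ['algorithm'] (min_width=9, slack=6)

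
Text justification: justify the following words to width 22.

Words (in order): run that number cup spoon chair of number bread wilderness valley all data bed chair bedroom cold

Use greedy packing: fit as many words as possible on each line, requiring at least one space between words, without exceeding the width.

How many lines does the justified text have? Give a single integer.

Answer: 5

Derivation:
Line 1: ['run', 'that', 'number', 'cup'] (min_width=19, slack=3)
Line 2: ['spoon', 'chair', 'of', 'number'] (min_width=21, slack=1)
Line 3: ['bread', 'wilderness'] (min_width=16, slack=6)
Line 4: ['valley', 'all', 'data', 'bed'] (min_width=19, slack=3)
Line 5: ['chair', 'bedroom', 'cold'] (min_width=18, slack=4)
Total lines: 5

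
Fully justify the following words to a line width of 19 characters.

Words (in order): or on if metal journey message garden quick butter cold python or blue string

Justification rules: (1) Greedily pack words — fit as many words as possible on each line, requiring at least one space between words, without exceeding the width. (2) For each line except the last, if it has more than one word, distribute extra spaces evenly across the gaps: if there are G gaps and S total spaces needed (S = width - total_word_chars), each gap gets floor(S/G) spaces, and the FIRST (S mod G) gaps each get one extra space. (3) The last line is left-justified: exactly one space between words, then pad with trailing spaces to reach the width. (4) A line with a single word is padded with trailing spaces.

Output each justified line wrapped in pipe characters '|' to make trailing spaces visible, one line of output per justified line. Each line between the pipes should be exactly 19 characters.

Answer: |or   on   if  metal|
|journey     message|
|garden quick butter|
|cold python or blue|
|string             |

Derivation:
Line 1: ['or', 'on', 'if', 'metal'] (min_width=14, slack=5)
Line 2: ['journey', 'message'] (min_width=15, slack=4)
Line 3: ['garden', 'quick', 'butter'] (min_width=19, slack=0)
Line 4: ['cold', 'python', 'or', 'blue'] (min_width=19, slack=0)
Line 5: ['string'] (min_width=6, slack=13)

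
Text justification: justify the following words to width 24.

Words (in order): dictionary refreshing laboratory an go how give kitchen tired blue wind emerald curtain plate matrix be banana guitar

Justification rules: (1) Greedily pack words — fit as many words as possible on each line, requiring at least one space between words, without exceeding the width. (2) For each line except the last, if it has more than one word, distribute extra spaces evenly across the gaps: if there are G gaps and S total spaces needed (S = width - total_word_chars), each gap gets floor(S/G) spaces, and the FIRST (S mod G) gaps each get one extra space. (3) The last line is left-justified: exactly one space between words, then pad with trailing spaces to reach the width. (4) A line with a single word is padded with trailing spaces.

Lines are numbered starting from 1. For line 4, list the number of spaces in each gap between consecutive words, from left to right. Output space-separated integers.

Line 1: ['dictionary', 'refreshing'] (min_width=21, slack=3)
Line 2: ['laboratory', 'an', 'go', 'how'] (min_width=20, slack=4)
Line 3: ['give', 'kitchen', 'tired', 'blue'] (min_width=23, slack=1)
Line 4: ['wind', 'emerald', 'curtain'] (min_width=20, slack=4)
Line 5: ['plate', 'matrix', 'be', 'banana'] (min_width=22, slack=2)
Line 6: ['guitar'] (min_width=6, slack=18)

Answer: 3 3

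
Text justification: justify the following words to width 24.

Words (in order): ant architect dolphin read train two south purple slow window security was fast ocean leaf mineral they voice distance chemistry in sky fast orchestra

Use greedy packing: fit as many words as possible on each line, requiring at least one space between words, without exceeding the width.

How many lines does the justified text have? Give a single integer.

Answer: 7

Derivation:
Line 1: ['ant', 'architect', 'dolphin'] (min_width=21, slack=3)
Line 2: ['read', 'train', 'two', 'south'] (min_width=20, slack=4)
Line 3: ['purple', 'slow', 'window'] (min_width=18, slack=6)
Line 4: ['security', 'was', 'fast', 'ocean'] (min_width=23, slack=1)
Line 5: ['leaf', 'mineral', 'they', 'voice'] (min_width=23, slack=1)
Line 6: ['distance', 'chemistry', 'in'] (min_width=21, slack=3)
Line 7: ['sky', 'fast', 'orchestra'] (min_width=18, slack=6)
Total lines: 7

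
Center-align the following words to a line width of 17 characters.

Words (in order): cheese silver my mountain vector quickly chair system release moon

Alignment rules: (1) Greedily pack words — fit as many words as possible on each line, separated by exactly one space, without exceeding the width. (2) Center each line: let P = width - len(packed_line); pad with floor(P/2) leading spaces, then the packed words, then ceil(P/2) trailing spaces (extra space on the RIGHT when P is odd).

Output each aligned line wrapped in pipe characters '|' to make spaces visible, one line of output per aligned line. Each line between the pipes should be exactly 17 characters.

Line 1: ['cheese', 'silver', 'my'] (min_width=16, slack=1)
Line 2: ['mountain', 'vector'] (min_width=15, slack=2)
Line 3: ['quickly', 'chair'] (min_width=13, slack=4)
Line 4: ['system', 'release'] (min_width=14, slack=3)
Line 5: ['moon'] (min_width=4, slack=13)

Answer: |cheese silver my |
| mountain vector |
|  quickly chair  |
| system release  |
|      moon       |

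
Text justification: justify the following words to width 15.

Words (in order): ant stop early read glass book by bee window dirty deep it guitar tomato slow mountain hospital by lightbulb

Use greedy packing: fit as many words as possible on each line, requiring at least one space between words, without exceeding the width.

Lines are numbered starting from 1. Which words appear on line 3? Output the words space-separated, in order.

Answer: by bee window

Derivation:
Line 1: ['ant', 'stop', 'early'] (min_width=14, slack=1)
Line 2: ['read', 'glass', 'book'] (min_width=15, slack=0)
Line 3: ['by', 'bee', 'window'] (min_width=13, slack=2)
Line 4: ['dirty', 'deep', 'it'] (min_width=13, slack=2)
Line 5: ['guitar', 'tomato'] (min_width=13, slack=2)
Line 6: ['slow', 'mountain'] (min_width=13, slack=2)
Line 7: ['hospital', 'by'] (min_width=11, slack=4)
Line 8: ['lightbulb'] (min_width=9, slack=6)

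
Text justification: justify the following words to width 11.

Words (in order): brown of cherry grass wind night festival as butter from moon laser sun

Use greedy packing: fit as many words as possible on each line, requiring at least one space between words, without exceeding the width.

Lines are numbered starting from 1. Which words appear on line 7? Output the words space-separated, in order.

Answer: moon laser

Derivation:
Line 1: ['brown', 'of'] (min_width=8, slack=3)
Line 2: ['cherry'] (min_width=6, slack=5)
Line 3: ['grass', 'wind'] (min_width=10, slack=1)
Line 4: ['night'] (min_width=5, slack=6)
Line 5: ['festival', 'as'] (min_width=11, slack=0)
Line 6: ['butter', 'from'] (min_width=11, slack=0)
Line 7: ['moon', 'laser'] (min_width=10, slack=1)
Line 8: ['sun'] (min_width=3, slack=8)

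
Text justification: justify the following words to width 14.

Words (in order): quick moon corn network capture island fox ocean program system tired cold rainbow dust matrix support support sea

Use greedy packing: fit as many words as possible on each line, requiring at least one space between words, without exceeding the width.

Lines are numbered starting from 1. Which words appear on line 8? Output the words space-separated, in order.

Line 1: ['quick', 'moon'] (min_width=10, slack=4)
Line 2: ['corn', 'network'] (min_width=12, slack=2)
Line 3: ['capture', 'island'] (min_width=14, slack=0)
Line 4: ['fox', 'ocean'] (min_width=9, slack=5)
Line 5: ['program', 'system'] (min_width=14, slack=0)
Line 6: ['tired', 'cold'] (min_width=10, slack=4)
Line 7: ['rainbow', 'dust'] (min_width=12, slack=2)
Line 8: ['matrix', 'support'] (min_width=14, slack=0)
Line 9: ['support', 'sea'] (min_width=11, slack=3)

Answer: matrix support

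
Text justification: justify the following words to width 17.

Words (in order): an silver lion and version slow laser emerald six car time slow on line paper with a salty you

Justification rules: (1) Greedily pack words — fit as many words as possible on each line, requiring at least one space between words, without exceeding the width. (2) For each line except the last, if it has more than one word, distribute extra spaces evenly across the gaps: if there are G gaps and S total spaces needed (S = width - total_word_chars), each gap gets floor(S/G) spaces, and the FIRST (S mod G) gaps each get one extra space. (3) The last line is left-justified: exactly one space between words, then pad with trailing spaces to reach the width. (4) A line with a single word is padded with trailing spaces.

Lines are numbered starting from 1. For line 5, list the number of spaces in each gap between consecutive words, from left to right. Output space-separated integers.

Line 1: ['an', 'silver', 'lion'] (min_width=14, slack=3)
Line 2: ['and', 'version', 'slow'] (min_width=16, slack=1)
Line 3: ['laser', 'emerald', 'six'] (min_width=17, slack=0)
Line 4: ['car', 'time', 'slow', 'on'] (min_width=16, slack=1)
Line 5: ['line', 'paper', 'with', 'a'] (min_width=17, slack=0)
Line 6: ['salty', 'you'] (min_width=9, slack=8)

Answer: 1 1 1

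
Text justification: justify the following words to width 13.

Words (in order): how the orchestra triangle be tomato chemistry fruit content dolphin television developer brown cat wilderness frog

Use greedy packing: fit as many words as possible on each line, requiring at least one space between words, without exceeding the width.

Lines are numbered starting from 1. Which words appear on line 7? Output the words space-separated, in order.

Answer: dolphin

Derivation:
Line 1: ['how', 'the'] (min_width=7, slack=6)
Line 2: ['orchestra'] (min_width=9, slack=4)
Line 3: ['triangle', 'be'] (min_width=11, slack=2)
Line 4: ['tomato'] (min_width=6, slack=7)
Line 5: ['chemistry'] (min_width=9, slack=4)
Line 6: ['fruit', 'content'] (min_width=13, slack=0)
Line 7: ['dolphin'] (min_width=7, slack=6)
Line 8: ['television'] (min_width=10, slack=3)
Line 9: ['developer'] (min_width=9, slack=4)
Line 10: ['brown', 'cat'] (min_width=9, slack=4)
Line 11: ['wilderness'] (min_width=10, slack=3)
Line 12: ['frog'] (min_width=4, slack=9)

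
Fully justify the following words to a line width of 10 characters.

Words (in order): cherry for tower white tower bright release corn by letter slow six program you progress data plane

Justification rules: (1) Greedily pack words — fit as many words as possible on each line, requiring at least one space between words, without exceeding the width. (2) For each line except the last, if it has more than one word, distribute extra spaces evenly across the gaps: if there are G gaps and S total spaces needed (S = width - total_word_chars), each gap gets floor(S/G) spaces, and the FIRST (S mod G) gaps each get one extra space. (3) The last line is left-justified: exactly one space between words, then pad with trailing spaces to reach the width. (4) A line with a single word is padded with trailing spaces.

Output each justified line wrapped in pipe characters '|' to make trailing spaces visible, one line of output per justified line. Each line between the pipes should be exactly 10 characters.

Answer: |cherry for|
|tower     |
|white     |
|tower     |
|bright    |
|release   |
|corn    by|
|letter    |
|slow   six|
|program   |
|you       |
|progress  |
|data plane|

Derivation:
Line 1: ['cherry', 'for'] (min_width=10, slack=0)
Line 2: ['tower'] (min_width=5, slack=5)
Line 3: ['white'] (min_width=5, slack=5)
Line 4: ['tower'] (min_width=5, slack=5)
Line 5: ['bright'] (min_width=6, slack=4)
Line 6: ['release'] (min_width=7, slack=3)
Line 7: ['corn', 'by'] (min_width=7, slack=3)
Line 8: ['letter'] (min_width=6, slack=4)
Line 9: ['slow', 'six'] (min_width=8, slack=2)
Line 10: ['program'] (min_width=7, slack=3)
Line 11: ['you'] (min_width=3, slack=7)
Line 12: ['progress'] (min_width=8, slack=2)
Line 13: ['data', 'plane'] (min_width=10, slack=0)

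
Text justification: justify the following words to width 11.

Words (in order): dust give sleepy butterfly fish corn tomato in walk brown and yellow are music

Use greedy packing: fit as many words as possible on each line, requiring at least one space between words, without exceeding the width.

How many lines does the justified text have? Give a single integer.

Line 1: ['dust', 'give'] (min_width=9, slack=2)
Line 2: ['sleepy'] (min_width=6, slack=5)
Line 3: ['butterfly'] (min_width=9, slack=2)
Line 4: ['fish', 'corn'] (min_width=9, slack=2)
Line 5: ['tomato', 'in'] (min_width=9, slack=2)
Line 6: ['walk', 'brown'] (min_width=10, slack=1)
Line 7: ['and', 'yellow'] (min_width=10, slack=1)
Line 8: ['are', 'music'] (min_width=9, slack=2)
Total lines: 8

Answer: 8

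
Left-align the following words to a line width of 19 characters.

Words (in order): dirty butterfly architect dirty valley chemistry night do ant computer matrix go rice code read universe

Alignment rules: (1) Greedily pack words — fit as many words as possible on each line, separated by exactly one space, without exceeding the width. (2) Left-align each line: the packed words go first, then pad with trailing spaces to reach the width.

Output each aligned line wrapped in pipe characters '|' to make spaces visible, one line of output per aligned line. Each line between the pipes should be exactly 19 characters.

Answer: |dirty butterfly    |
|architect dirty    |
|valley chemistry   |
|night do ant       |
|computer matrix go |
|rice code read     |
|universe           |

Derivation:
Line 1: ['dirty', 'butterfly'] (min_width=15, slack=4)
Line 2: ['architect', 'dirty'] (min_width=15, slack=4)
Line 3: ['valley', 'chemistry'] (min_width=16, slack=3)
Line 4: ['night', 'do', 'ant'] (min_width=12, slack=7)
Line 5: ['computer', 'matrix', 'go'] (min_width=18, slack=1)
Line 6: ['rice', 'code', 'read'] (min_width=14, slack=5)
Line 7: ['universe'] (min_width=8, slack=11)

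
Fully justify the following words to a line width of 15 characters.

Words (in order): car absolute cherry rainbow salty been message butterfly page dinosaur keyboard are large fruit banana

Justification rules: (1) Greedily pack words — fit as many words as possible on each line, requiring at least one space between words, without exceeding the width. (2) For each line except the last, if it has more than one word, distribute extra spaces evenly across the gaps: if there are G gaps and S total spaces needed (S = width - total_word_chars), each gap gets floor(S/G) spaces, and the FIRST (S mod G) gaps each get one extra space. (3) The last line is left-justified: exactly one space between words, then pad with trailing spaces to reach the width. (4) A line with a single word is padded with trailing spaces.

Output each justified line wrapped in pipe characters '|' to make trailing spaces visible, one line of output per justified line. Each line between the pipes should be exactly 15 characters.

Line 1: ['car', 'absolute'] (min_width=12, slack=3)
Line 2: ['cherry', 'rainbow'] (min_width=14, slack=1)
Line 3: ['salty', 'been'] (min_width=10, slack=5)
Line 4: ['message'] (min_width=7, slack=8)
Line 5: ['butterfly', 'page'] (min_width=14, slack=1)
Line 6: ['dinosaur'] (min_width=8, slack=7)
Line 7: ['keyboard', 'are'] (min_width=12, slack=3)
Line 8: ['large', 'fruit'] (min_width=11, slack=4)
Line 9: ['banana'] (min_width=6, slack=9)

Answer: |car    absolute|
|cherry  rainbow|
|salty      been|
|message        |
|butterfly  page|
|dinosaur       |
|keyboard    are|
|large     fruit|
|banana         |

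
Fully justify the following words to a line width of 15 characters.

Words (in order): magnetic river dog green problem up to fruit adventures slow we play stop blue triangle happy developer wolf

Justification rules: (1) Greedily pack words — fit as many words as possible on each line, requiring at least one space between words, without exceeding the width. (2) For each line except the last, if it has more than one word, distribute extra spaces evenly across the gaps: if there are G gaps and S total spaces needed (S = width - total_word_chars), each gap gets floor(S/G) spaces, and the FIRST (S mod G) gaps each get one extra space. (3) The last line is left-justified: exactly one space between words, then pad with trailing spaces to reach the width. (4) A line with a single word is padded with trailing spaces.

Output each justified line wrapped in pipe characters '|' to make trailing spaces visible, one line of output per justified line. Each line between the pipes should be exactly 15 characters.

Answer: |magnetic  river|
|dog       green|
|problem  up  to|
|fruit          |
|adventures slow|
|we   play  stop|
|blue   triangle|
|happy developer|
|wolf           |

Derivation:
Line 1: ['magnetic', 'river'] (min_width=14, slack=1)
Line 2: ['dog', 'green'] (min_width=9, slack=6)
Line 3: ['problem', 'up', 'to'] (min_width=13, slack=2)
Line 4: ['fruit'] (min_width=5, slack=10)
Line 5: ['adventures', 'slow'] (min_width=15, slack=0)
Line 6: ['we', 'play', 'stop'] (min_width=12, slack=3)
Line 7: ['blue', 'triangle'] (min_width=13, slack=2)
Line 8: ['happy', 'developer'] (min_width=15, slack=0)
Line 9: ['wolf'] (min_width=4, slack=11)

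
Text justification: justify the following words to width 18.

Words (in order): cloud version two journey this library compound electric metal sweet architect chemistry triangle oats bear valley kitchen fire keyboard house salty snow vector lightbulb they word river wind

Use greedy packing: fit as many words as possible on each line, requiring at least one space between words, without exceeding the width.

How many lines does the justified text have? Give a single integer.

Line 1: ['cloud', 'version', 'two'] (min_width=17, slack=1)
Line 2: ['journey', 'this'] (min_width=12, slack=6)
Line 3: ['library', 'compound'] (min_width=16, slack=2)
Line 4: ['electric', 'metal'] (min_width=14, slack=4)
Line 5: ['sweet', 'architect'] (min_width=15, slack=3)
Line 6: ['chemistry', 'triangle'] (min_width=18, slack=0)
Line 7: ['oats', 'bear', 'valley'] (min_width=16, slack=2)
Line 8: ['kitchen', 'fire'] (min_width=12, slack=6)
Line 9: ['keyboard', 'house'] (min_width=14, slack=4)
Line 10: ['salty', 'snow', 'vector'] (min_width=17, slack=1)
Line 11: ['lightbulb', 'they'] (min_width=14, slack=4)
Line 12: ['word', 'river', 'wind'] (min_width=15, slack=3)
Total lines: 12

Answer: 12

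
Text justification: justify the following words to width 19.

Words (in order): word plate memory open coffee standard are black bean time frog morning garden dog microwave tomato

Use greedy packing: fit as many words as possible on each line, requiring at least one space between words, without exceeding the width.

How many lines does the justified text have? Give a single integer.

Answer: 6

Derivation:
Line 1: ['word', 'plate', 'memory'] (min_width=17, slack=2)
Line 2: ['open', 'coffee'] (min_width=11, slack=8)
Line 3: ['standard', 'are', 'black'] (min_width=18, slack=1)
Line 4: ['bean', 'time', 'frog'] (min_width=14, slack=5)
Line 5: ['morning', 'garden', 'dog'] (min_width=18, slack=1)
Line 6: ['microwave', 'tomato'] (min_width=16, slack=3)
Total lines: 6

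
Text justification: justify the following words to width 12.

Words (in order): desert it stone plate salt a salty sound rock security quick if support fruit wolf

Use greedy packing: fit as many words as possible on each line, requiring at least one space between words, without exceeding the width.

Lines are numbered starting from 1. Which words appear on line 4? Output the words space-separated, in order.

Line 1: ['desert', 'it'] (min_width=9, slack=3)
Line 2: ['stone', 'plate'] (min_width=11, slack=1)
Line 3: ['salt', 'a', 'salty'] (min_width=12, slack=0)
Line 4: ['sound', 'rock'] (min_width=10, slack=2)
Line 5: ['security'] (min_width=8, slack=4)
Line 6: ['quick', 'if'] (min_width=8, slack=4)
Line 7: ['support'] (min_width=7, slack=5)
Line 8: ['fruit', 'wolf'] (min_width=10, slack=2)

Answer: sound rock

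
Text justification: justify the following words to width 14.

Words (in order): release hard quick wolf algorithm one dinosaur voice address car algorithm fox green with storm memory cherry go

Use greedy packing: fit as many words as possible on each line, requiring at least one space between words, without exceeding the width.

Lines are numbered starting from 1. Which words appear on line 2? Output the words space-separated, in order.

Answer: quick wolf

Derivation:
Line 1: ['release', 'hard'] (min_width=12, slack=2)
Line 2: ['quick', 'wolf'] (min_width=10, slack=4)
Line 3: ['algorithm', 'one'] (min_width=13, slack=1)
Line 4: ['dinosaur', 'voice'] (min_width=14, slack=0)
Line 5: ['address', 'car'] (min_width=11, slack=3)
Line 6: ['algorithm', 'fox'] (min_width=13, slack=1)
Line 7: ['green', 'with'] (min_width=10, slack=4)
Line 8: ['storm', 'memory'] (min_width=12, slack=2)
Line 9: ['cherry', 'go'] (min_width=9, slack=5)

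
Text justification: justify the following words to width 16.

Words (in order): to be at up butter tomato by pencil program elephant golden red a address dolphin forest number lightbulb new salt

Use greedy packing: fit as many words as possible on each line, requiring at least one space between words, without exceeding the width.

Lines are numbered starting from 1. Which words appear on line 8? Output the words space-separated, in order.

Line 1: ['to', 'be', 'at', 'up'] (min_width=11, slack=5)
Line 2: ['butter', 'tomato', 'by'] (min_width=16, slack=0)
Line 3: ['pencil', 'program'] (min_width=14, slack=2)
Line 4: ['elephant', 'golden'] (min_width=15, slack=1)
Line 5: ['red', 'a', 'address'] (min_width=13, slack=3)
Line 6: ['dolphin', 'forest'] (min_width=14, slack=2)
Line 7: ['number', 'lightbulb'] (min_width=16, slack=0)
Line 8: ['new', 'salt'] (min_width=8, slack=8)

Answer: new salt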